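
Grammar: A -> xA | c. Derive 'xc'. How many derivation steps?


Derivation: A => xA => xc
Steps: 2


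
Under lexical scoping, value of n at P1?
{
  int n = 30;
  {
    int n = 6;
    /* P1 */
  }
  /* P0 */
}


n declared in the same block as P1
n = 6


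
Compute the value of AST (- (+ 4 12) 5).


Evaluate inner: (+ 4 12) = 16
Evaluate root: (- 16 5) = 11
Result: 11


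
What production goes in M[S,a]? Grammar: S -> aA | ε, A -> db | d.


For [S, a]: 'a' ∈ FIRST(aA)
Entry: S -> aA


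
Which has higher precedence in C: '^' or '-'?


'-' is additive (level 9); '^' is bitwise XOR (level 4)
Higher level binds tighter
'-' has higher precedence than '^'


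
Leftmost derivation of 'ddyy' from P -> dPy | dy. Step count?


Derivation: P => dPy => ddyy
Steps: 2


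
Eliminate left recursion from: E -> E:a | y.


Left-recursive alternatives: E:a; non-recursive: y
Introduce E': E -> yE', E' -> :aE' | ε


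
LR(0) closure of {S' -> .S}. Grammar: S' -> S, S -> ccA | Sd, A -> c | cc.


Start: S' -> .S
For each item with dot before a nonterminal B, add B -> .γ for every B-production
Closure: [S' -> .S, S -> .ccA, S -> .Sd]


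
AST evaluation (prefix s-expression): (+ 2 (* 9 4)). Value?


Evaluate inner: (* 9 4) = 36
Evaluate root: (+ 2 36) = 38
Result: 38


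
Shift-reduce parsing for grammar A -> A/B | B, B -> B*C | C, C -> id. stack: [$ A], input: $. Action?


start symbol A on stack, input exhausted
Action: accept


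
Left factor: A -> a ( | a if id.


Common prefix: 'a'
Factored: A -> a A', A' -> ( | if id


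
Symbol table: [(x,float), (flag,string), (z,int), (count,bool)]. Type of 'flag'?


Lookup 'flag' → type string


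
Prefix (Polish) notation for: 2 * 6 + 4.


left-to-right (same/higher precedence on left): tree is (+ (* 2 6) 4)
Prefix: + * 2 6 4


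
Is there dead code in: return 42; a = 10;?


statement follows a return and is unreachable
Dead: 'a = 10'


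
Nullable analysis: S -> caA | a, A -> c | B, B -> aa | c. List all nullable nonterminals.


A nonterminal is nullable iff some alternative derives ε (directly, or every symbol in it is nullable)
Nullable: {}


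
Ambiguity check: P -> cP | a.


right-linear, alternatives start with distinct terminals 'c' vs 'a': unique leftmost derivation
Unambiguous


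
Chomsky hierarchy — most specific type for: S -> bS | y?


Right-linear: every RHS is a terminal or a terminal followed by one nonterminal
Classification: Type 3 (Regular)


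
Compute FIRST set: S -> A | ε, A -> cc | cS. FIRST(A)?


Per alternative of A: FIRST(cc) = {c}; FIRST(cS) = {c}
FIRST(A) = {c}


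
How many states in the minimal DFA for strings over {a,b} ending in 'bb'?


Track the longest suffix of input matching a prefix of 'bb': 3 classes (prefixes of length 0..2)
Minimal DFA: 3 states


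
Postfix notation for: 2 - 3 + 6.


Left to right (same or higher precedence on left)
Postfix: 2 3 - 6 +


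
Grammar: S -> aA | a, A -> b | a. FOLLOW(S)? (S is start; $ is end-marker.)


$ ∈ FOLLOW(S). For each A -> αBβ: add FIRST(β)\{ε} to FOLLOW(B); if β nullable, add FOLLOW(A).
FOLLOW(S) = {$}


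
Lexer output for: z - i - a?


Scan left to right, longest-match per lexeme
Tokens: ID(z), OP(-), ID(i), OP(-), ID(a)


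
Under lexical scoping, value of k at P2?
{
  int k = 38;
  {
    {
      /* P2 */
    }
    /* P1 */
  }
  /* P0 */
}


P2's block does not declare k; resolves to the enclosing declaration at depth 0
k = 38


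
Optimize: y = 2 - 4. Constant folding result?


2 - 4 = -2 at compile time
Optimized: y = -2


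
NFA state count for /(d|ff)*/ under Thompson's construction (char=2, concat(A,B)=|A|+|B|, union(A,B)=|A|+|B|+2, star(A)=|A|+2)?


Syntax tree has 3 char leaf(s), 1 union(s), 1 star(s)
chars contribute 3×2 = 6; each union adds +2; each star adds +2
Total: 6 + 2 + 2 = 10 states


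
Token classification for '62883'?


Pattern: digits only
Type: INTEGER_LITERAL


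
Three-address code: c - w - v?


Break into single-operator statements:
t1 = c - w
t2 = t1 - v


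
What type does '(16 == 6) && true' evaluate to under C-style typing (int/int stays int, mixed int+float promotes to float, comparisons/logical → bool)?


Operand types: bool && bool
Rule: logical operators take bool operands and yield bool
Result type: bool


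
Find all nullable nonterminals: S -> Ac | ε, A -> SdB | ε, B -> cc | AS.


A nonterminal is nullable iff some alternative derives ε (directly, or every symbol in it is nullable)
Nullable: {A, B, S}


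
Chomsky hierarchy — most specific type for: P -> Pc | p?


Left-linear: every RHS is a terminal or one nonterminal followed by a terminal
Classification: Type 3 (Regular)


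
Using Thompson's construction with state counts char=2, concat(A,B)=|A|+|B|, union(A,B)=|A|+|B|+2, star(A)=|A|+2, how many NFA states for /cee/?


Syntax tree has 3 char leaf(s), 0 union(s), 0 star(s)
chars contribute 3×2 = 6; each union adds +2; each star adds +2
Total: 6 + 0 + 0 = 6 states


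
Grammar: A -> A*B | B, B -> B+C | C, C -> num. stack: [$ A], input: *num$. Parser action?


shift '*' to continue A -> A*B
Action: shift


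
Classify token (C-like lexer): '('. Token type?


Pattern: delimiter/punctuation
Type: PUNCTUATION


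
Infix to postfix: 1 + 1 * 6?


* has higher precedence, evaluate 1*6 first
Postfix: 1 1 6 * +


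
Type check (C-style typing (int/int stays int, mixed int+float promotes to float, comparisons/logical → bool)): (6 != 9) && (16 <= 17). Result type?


Operand types: bool && bool
Rule: logical operators take bool operands and yield bool
Result type: bool


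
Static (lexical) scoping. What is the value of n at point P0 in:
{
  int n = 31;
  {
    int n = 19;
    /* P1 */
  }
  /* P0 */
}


n declared in the same block as P0
n = 31


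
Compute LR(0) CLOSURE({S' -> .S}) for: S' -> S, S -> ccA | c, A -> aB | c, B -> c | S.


Start: S' -> .S
For each item with dot before a nonterminal B, add B -> .γ for every B-production
Closure: [S' -> .S, S -> .ccA, S -> .c]


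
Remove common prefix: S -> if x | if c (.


Common prefix: 'if'
Factored: S -> if S', S' -> x | c (


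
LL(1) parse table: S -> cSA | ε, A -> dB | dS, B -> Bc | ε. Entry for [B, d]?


For [B, d]: ε is nullable and 'd' ∈ FOLLOW(B)
Entry: B -> ε


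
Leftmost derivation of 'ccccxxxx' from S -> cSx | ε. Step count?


Derivation: S => cSx => ccSxx => cccSxxx => ccccSxxxx => ccccxxxx
Steps: 5


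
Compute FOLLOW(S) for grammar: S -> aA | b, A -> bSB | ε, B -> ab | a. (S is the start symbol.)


$ ∈ FOLLOW(S). For each A -> αBβ: add FIRST(β)\{ε} to FOLLOW(B); if β nullable, add FOLLOW(A).
FOLLOW(S) = {$, a}


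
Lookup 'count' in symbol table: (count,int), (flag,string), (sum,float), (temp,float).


Lookup 'count' → type int


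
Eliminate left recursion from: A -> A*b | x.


Left-recursive alternatives: A*b; non-recursive: x
Introduce A': A -> xA', A' -> *bA' | ε


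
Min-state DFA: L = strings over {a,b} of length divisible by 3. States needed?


Track length mod 3: states 0..2, accept at 0
Minimal DFA: 3 states


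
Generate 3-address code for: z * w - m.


Break into single-operator statements:
t1 = z * w
t2 = t1 - m


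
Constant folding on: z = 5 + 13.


5 + 13 = 18 at compile time
Optimized: z = 18


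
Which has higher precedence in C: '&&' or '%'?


'%' is multiplicative (level 10); '&&' is logical AND (level 2)
Higher level binds tighter
'%' has higher precedence than '&&'


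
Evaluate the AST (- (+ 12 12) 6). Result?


Evaluate inner: (+ 12 12) = 24
Evaluate root: (- 24 6) = 18
Result: 18


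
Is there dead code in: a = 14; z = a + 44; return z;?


a is read by z's definition; z is returned
No dead code


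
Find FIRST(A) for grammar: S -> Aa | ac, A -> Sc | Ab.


Per alternative of A: FIRST(Sc) = {a}; FIRST(Ab) = {a}
FIRST(A) = {a}


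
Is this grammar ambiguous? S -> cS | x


right-linear, alternatives start with distinct terminals 'c' vs 'x': unique leftmost derivation
Unambiguous


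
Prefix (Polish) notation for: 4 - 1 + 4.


left-to-right (same/higher precedence on left): tree is (+ (- 4 1) 4)
Prefix: + - 4 1 4


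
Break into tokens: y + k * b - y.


Scan left to right, longest-match per lexeme
Tokens: ID(y), OP(+), ID(k), OP(*), ID(b), OP(-), ID(y)


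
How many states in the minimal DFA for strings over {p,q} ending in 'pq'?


Track the longest suffix of input matching a prefix of 'pq': 3 classes (prefixes of length 0..2)
Minimal DFA: 3 states


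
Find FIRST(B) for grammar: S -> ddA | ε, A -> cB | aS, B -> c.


Per alternative of B: FIRST(c) = {c}
FIRST(B) = {c}


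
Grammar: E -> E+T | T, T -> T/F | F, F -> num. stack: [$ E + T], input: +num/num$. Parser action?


handle 'E+T' on top; lookahead ∈ FOLLOW(E) = {+, $}
Action: reduce (E -> E+T)


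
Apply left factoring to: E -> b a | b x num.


Common prefix: 'b'
Factored: E -> b E', E' -> a | x num


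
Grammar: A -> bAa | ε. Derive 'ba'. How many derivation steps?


Derivation: A => bAa => ba
Steps: 2


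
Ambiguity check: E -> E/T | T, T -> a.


precedence layered via separate nonterminal T: deterministic
Unambiguous


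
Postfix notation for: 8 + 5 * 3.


* has higher precedence, evaluate 5*3 first
Postfix: 8 5 3 * +


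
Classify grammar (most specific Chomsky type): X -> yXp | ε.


Single nonterminal LHS, but y^n p^n is not regular
Classification: Type 2 (Context-Free)


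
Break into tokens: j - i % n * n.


Scan left to right, longest-match per lexeme
Tokens: ID(j), OP(-), ID(i), OP(%), ID(n), OP(*), ID(n)


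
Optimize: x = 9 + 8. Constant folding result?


9 + 8 = 17 at compile time
Optimized: x = 17


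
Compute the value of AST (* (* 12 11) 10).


Evaluate inner: (* 12 11) = 132
Evaluate root: (* 132 10) = 1320
Result: 1320


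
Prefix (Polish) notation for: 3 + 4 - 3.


left-to-right (same/higher precedence on left): tree is (- (+ 3 4) 3)
Prefix: - + 3 4 3


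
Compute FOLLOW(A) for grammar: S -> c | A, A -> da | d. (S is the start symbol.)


$ ∈ FOLLOW(S). For each A -> αBβ: add FIRST(β)\{ε} to FOLLOW(B); if β nullable, add FOLLOW(A).
FOLLOW(A) = {$}


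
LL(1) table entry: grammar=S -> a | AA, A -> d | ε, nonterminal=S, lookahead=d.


For [S, d]: 'd' ∈ FIRST(AA)
Entry: S -> AA


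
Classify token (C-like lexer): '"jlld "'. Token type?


Pattern: double-quoted sequence
Type: STRING_LITERAL


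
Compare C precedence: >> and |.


'>>' is shift (level 8); '|' is bitwise OR (level 3)
Higher level binds tighter
'>>' has higher precedence than '|'


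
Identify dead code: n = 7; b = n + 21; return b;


n is read by b's definition; b is returned
No dead code


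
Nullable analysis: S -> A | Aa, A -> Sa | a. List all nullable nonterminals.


A nonterminal is nullable iff some alternative derives ε (directly, or every symbol in it is nullable)
Nullable: {}


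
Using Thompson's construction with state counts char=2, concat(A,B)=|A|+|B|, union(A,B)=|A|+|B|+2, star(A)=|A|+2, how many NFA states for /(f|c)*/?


Syntax tree has 2 char leaf(s), 1 union(s), 1 star(s)
chars contribute 2×2 = 4; each union adds +2; each star adds +2
Total: 4 + 2 + 2 = 8 states


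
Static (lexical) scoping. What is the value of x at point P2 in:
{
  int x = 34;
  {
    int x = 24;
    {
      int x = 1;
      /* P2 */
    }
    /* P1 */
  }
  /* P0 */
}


x declared in the same block as P2
x = 1


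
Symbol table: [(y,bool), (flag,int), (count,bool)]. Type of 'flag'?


Lookup 'flag' → type int


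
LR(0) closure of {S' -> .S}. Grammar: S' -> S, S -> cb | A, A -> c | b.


Start: S' -> .S
For each item with dot before a nonterminal B, add B -> .γ for every B-production
Closure: [S' -> .S, S -> .cb, S -> .A, A -> .c, A -> .b]


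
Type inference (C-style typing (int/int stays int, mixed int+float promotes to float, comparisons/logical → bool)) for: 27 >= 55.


Operand types: int >= int
Rule: comparison yields bool
Result type: bool


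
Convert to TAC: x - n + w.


Break into single-operator statements:
t1 = x - n
t2 = t1 + w


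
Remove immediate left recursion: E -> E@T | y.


Left-recursive alternatives: E@T; non-recursive: y
Introduce E': E -> yE', E' -> @TE' | ε


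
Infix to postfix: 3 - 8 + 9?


Left to right (same or higher precedence on left)
Postfix: 3 8 - 9 +


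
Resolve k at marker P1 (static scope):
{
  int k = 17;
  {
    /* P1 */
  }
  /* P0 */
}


P1's block does not declare k; resolves to the enclosing declaration at depth 0
k = 17


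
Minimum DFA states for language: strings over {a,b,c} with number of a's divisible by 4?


Track (count of a) mod 4: states 0..3, accept at 0
Minimal DFA: 4 states


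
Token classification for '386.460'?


Pattern: digits with a decimal point
Type: FLOAT_LITERAL


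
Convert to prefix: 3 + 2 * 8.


'*' binds tighter: tree is (+ 3 (* 2 8))
Prefix: + 3 * 2 8


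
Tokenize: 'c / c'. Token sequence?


Scan left to right, longest-match per lexeme
Tokens: ID(c), OP(/), ID(c)


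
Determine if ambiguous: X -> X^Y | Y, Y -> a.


precedence layered via separate nonterminal Y: deterministic
Unambiguous


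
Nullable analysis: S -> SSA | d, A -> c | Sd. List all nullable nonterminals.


A nonterminal is nullable iff some alternative derives ε (directly, or every symbol in it is nullable)
Nullable: {}


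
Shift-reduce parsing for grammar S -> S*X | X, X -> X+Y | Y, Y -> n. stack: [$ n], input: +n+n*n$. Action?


'n' on top is the handle for Y -> n
Action: reduce (Y -> n)


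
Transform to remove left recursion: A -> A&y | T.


Left-recursive alternatives: A&y; non-recursive: T
Introduce A': A -> TA', A' -> &yA' | ε


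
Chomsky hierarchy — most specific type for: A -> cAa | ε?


Single nonterminal LHS, but c^n a^n is not regular
Classification: Type 2 (Context-Free)


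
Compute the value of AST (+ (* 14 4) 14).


Evaluate inner: (* 14 4) = 56
Evaluate root: (+ 56 14) = 70
Result: 70


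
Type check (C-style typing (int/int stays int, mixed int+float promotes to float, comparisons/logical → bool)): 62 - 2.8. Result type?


Operand types: int - float
Rule: mixed int/float promotes to float; int/int stays int
Result type: float


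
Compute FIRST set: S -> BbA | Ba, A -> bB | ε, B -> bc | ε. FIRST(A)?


Per alternative of A: FIRST(bB) = {b}; FIRST(ε) = {ε}
FIRST(A) = {b, ε}


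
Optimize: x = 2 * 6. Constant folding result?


2 * 6 = 12 at compile time
Optimized: x = 12


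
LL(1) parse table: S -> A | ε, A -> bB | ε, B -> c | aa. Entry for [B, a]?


For [B, a]: 'a' ∈ FIRST(aa)
Entry: B -> aa


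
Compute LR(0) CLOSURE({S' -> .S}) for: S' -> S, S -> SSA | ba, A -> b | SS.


Start: S' -> .S
For each item with dot before a nonterminal B, add B -> .γ for every B-production
Closure: [S' -> .S, S -> .SSA, S -> .ba]


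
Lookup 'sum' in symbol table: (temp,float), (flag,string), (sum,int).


Lookup 'sum' → type int


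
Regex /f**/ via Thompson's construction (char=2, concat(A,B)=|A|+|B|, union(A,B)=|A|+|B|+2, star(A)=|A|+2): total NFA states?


Syntax tree has 1 char leaf(s), 0 union(s), 2 star(s)
chars contribute 1×2 = 2; each union adds +2; each star adds +2
Total: 2 + 0 + 4 = 6 states


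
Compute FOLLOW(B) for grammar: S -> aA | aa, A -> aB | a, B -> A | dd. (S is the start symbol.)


$ ∈ FOLLOW(S). For each A -> αBβ: add FIRST(β)\{ε} to FOLLOW(B); if β nullable, add FOLLOW(A).
FOLLOW(B) = {$}


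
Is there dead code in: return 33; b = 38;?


statement follows a return and is unreachable
Dead: 'b = 38'


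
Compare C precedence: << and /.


'/' is multiplicative (level 10); '<<' is shift (level 8)
Higher level binds tighter
'/' has higher precedence than '<<'


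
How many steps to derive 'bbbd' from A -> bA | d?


Derivation: A => bA => bbA => bbbA => bbbd
Steps: 4


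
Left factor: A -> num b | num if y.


Common prefix: 'num'
Factored: A -> num A', A' -> b | if y


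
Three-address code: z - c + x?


Break into single-operator statements:
t1 = z - c
t2 = t1 + x


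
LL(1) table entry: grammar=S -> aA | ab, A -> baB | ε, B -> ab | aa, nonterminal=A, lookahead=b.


For [A, b]: 'b' ∈ FIRST(baB)
Entry: A -> baB


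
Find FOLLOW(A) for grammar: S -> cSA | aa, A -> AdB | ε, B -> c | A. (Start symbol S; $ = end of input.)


$ ∈ FOLLOW(S). For each A -> αBβ: add FIRST(β)\{ε} to FOLLOW(B); if β nullable, add FOLLOW(A).
FOLLOW(A) = {$, d}


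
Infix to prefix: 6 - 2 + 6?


left-to-right (same/higher precedence on left): tree is (+ (- 6 2) 6)
Prefix: + - 6 2 6


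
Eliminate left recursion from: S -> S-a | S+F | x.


Left-recursive alternatives: S-a, S+F; non-recursive: x
Introduce S': S -> xS', S' -> -aS' | +FS' | ε


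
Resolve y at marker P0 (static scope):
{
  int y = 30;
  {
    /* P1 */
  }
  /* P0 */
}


y declared in the same block as P0
y = 30


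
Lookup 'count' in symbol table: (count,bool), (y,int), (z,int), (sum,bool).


Lookup 'count' → type bool


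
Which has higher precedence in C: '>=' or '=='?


'>=' is relational (level 7); '==' is equality (level 6)
Higher level binds tighter
'>=' has higher precedence than '=='


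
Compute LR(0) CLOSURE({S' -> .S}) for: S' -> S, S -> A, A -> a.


Start: S' -> .S
For each item with dot before a nonterminal B, add B -> .γ for every B-production
Closure: [S' -> .S, S -> .A, A -> .a]


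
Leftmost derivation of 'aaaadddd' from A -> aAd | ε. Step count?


Derivation: A => aAd => aaAdd => aaaAddd => aaaaAdddd => aaaadddd
Steps: 5


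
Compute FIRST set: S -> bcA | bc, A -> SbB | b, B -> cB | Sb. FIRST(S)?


Per alternative of S: FIRST(bcA) = {b}; FIRST(bc) = {b}
FIRST(S) = {b}


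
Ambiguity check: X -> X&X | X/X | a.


'a&a/a' has two parse trees (no precedence encoded between & and /)
Ambiguous


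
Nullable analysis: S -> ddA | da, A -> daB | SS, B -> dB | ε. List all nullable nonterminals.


A nonterminal is nullable iff some alternative derives ε (directly, or every symbol in it is nullable)
Nullable: {B}


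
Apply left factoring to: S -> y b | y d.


Common prefix: 'y'
Factored: S -> y S', S' -> b | d


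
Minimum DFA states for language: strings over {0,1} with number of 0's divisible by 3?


Track (count of 0) mod 3: states 0..2, accept at 0
Minimal DFA: 3 states


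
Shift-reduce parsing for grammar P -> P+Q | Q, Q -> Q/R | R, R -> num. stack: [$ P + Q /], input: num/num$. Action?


no handle; shift 'num'
Action: shift


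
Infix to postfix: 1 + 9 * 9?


* has higher precedence, evaluate 9*9 first
Postfix: 1 9 9 * +


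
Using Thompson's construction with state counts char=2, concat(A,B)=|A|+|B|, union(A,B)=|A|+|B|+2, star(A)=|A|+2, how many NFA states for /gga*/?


Syntax tree has 3 char leaf(s), 0 union(s), 1 star(s)
chars contribute 3×2 = 6; each union adds +2; each star adds +2
Total: 6 + 0 + 2 = 8 states


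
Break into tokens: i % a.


Scan left to right, longest-match per lexeme
Tokens: ID(i), OP(%), ID(a)


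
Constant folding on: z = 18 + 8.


18 + 8 = 26 at compile time
Optimized: z = 26


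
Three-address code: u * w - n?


Break into single-operator statements:
t1 = u * w
t2 = t1 - n


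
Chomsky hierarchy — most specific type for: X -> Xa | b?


Left-linear: every RHS is a terminal or one nonterminal followed by a terminal
Classification: Type 3 (Regular)


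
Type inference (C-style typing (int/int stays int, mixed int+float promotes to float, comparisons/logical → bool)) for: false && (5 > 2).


Operand types: bool && bool
Rule: logical operators take bool operands and yield bool
Result type: bool


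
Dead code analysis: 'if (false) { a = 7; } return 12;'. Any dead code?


condition is constant false, so the whole block is unreachable
Dead: 'if (false) { a = 7; }'


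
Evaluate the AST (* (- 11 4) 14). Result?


Evaluate inner: (- 11 4) = 7
Evaluate root: (* 7 14) = 98
Result: 98


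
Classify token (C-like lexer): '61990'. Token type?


Pattern: digits only
Type: INTEGER_LITERAL


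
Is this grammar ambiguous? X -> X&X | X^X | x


'x&x^x' has two parse trees (no precedence encoded between & and ^)
Ambiguous


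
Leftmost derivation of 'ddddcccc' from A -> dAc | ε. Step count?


Derivation: A => dAc => ddAcc => dddAccc => ddddAcccc => ddddcccc
Steps: 5


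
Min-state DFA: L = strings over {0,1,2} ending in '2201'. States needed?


Track the longest suffix of input matching a prefix of '2201': 5 classes (prefixes of length 0..4)
Minimal DFA: 5 states


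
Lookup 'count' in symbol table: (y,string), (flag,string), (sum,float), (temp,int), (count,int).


Lookup 'count' → type int


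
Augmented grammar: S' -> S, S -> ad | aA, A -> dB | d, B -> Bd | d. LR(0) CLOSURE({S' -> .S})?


Start: S' -> .S
For each item with dot before a nonterminal B, add B -> .γ for every B-production
Closure: [S' -> .S, S -> .ad, S -> .aA]


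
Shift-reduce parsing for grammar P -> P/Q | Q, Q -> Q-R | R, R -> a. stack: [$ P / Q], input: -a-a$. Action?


'-' can extend Q; shift to build Q -> Q-R
Action: shift


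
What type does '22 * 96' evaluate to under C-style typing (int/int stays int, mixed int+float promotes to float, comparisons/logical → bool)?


Operand types: int * int
Rule: mixed int/float promotes to float; int/int stays int
Result type: int


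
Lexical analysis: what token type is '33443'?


Pattern: digits only
Type: INTEGER_LITERAL


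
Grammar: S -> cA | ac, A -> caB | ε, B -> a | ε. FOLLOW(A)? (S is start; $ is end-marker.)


$ ∈ FOLLOW(S). For each A -> αBβ: add FIRST(β)\{ε} to FOLLOW(B); if β nullable, add FOLLOW(A).
FOLLOW(A) = {$}


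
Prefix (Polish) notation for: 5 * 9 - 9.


left-to-right (same/higher precedence on left): tree is (- (* 5 9) 9)
Prefix: - * 5 9 9


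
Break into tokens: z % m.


Scan left to right, longest-match per lexeme
Tokens: ID(z), OP(%), ID(m)


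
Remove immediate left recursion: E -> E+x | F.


Left-recursive alternatives: E+x; non-recursive: F
Introduce E': E -> FE', E' -> +xE' | ε


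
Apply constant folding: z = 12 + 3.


12 + 3 = 15 at compile time
Optimized: z = 15


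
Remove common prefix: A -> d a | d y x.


Common prefix: 'd'
Factored: A -> d A', A' -> a | y x


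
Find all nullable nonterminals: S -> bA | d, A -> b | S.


A nonterminal is nullable iff some alternative derives ε (directly, or every symbol in it is nullable)
Nullable: {}


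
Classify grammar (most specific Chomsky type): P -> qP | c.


Right-linear: every RHS is a terminal or a terminal followed by one nonterminal
Classification: Type 3 (Regular)


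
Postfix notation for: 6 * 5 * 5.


Left to right (same or higher precedence on left)
Postfix: 6 5 * 5 *


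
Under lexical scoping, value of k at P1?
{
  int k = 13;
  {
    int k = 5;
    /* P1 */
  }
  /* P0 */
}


k declared in the same block as P1
k = 5


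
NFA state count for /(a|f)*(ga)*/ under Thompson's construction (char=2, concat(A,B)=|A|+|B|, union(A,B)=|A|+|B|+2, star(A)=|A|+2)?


Syntax tree has 4 char leaf(s), 1 union(s), 2 star(s)
chars contribute 4×2 = 8; each union adds +2; each star adds +2
Total: 8 + 2 + 4 = 14 states


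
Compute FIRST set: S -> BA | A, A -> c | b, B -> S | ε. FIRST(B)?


Per alternative of B: FIRST(S) = {b, c}; FIRST(ε) = {ε}
FIRST(B) = {b, c, ε}


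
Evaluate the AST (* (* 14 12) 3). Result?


Evaluate inner: (* 14 12) = 168
Evaluate root: (* 168 3) = 504
Result: 504


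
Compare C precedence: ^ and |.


'^' is bitwise XOR (level 4); '|' is bitwise OR (level 3)
Higher level binds tighter
'^' has higher precedence than '|'


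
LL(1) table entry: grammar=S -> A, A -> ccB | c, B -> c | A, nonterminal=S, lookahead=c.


For [S, c]: 'c' ∈ FIRST(A)
Entry: S -> A


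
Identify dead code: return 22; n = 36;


statement follows a return and is unreachable
Dead: 'n = 36'


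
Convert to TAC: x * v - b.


Break into single-operator statements:
t1 = x * v
t2 = t1 - b


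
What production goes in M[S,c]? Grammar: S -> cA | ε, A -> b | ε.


For [S, c]: 'c' ∈ FIRST(cA)
Entry: S -> cA


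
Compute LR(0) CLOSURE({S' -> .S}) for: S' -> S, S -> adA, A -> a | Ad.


Start: S' -> .S
For each item with dot before a nonterminal B, add B -> .γ for every B-production
Closure: [S' -> .S, S -> .adA]


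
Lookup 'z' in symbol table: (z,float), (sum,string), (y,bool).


Lookup 'z' → type float


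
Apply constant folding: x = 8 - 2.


8 - 2 = 6 at compile time
Optimized: x = 6


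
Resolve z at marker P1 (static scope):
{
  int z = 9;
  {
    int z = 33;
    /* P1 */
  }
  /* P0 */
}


z declared in the same block as P1
z = 33


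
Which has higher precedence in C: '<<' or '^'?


'<<' is shift (level 8); '^' is bitwise XOR (level 4)
Higher level binds tighter
'<<' has higher precedence than '^'


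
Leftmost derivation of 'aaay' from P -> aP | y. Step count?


Derivation: P => aP => aaP => aaaP => aaay
Steps: 4


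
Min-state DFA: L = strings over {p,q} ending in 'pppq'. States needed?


Track the longest suffix of input matching a prefix of 'pppq': 5 classes (prefixes of length 0..4)
Minimal DFA: 5 states


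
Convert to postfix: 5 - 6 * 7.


* has higher precedence, evaluate 6*7 first
Postfix: 5 6 7 * -


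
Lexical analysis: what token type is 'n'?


Pattern: letter/underscore followed by alphanumerics, not a keyword
Type: IDENTIFIER


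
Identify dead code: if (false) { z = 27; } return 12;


condition is constant false, so the whole block is unreachable
Dead: 'if (false) { z = 27; }'


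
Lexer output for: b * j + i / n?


Scan left to right, longest-match per lexeme
Tokens: ID(b), OP(*), ID(j), OP(+), ID(i), OP(/), ID(n)


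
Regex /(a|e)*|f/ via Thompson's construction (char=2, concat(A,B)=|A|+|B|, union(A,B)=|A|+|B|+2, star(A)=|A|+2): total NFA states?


Syntax tree has 3 char leaf(s), 2 union(s), 1 star(s)
chars contribute 3×2 = 6; each union adds +2; each star adds +2
Total: 6 + 4 + 2 = 12 states


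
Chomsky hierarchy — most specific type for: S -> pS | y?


Right-linear: every RHS is a terminal or a terminal followed by one nonterminal
Classification: Type 3 (Regular)


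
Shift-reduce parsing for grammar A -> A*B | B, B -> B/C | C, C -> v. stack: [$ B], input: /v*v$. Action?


shift '/' to continue B -> B/C
Action: shift


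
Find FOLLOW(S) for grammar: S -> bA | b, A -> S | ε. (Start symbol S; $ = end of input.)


$ ∈ FOLLOW(S). For each A -> αBβ: add FIRST(β)\{ε} to FOLLOW(B); if β nullable, add FOLLOW(A).
FOLLOW(S) = {$}


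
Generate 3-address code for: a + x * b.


Break into single-operator statements:
t1 = x * b
t2 = a + t1


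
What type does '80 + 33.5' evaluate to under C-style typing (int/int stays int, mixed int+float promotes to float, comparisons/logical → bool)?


Operand types: int + float
Rule: mixed int/float promotes to float; int/int stays int
Result type: float


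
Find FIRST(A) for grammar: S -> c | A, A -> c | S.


Per alternative of A: FIRST(c) = {c}; FIRST(S) = {c}
FIRST(A) = {c}


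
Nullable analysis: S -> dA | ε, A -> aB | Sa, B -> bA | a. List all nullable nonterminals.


A nonterminal is nullable iff some alternative derives ε (directly, or every symbol in it is nullable)
Nullable: {S}


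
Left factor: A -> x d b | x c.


Common prefix: 'x'
Factored: A -> x A', A' -> d b | c


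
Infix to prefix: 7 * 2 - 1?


left-to-right (same/higher precedence on left): tree is (- (* 7 2) 1)
Prefix: - * 7 2 1


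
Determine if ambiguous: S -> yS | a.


right-linear, alternatives start with distinct terminals 'y' vs 'a': unique leftmost derivation
Unambiguous


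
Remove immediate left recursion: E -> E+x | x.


Left-recursive alternatives: E+x; non-recursive: x
Introduce E': E -> xE', E' -> +xE' | ε


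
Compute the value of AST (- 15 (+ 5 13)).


Evaluate inner: (+ 5 13) = 18
Evaluate root: (- 15 18) = -3
Result: -3


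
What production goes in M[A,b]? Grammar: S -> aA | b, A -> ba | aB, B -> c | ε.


For [A, b]: 'b' ∈ FIRST(ba)
Entry: A -> ba


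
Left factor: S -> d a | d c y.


Common prefix: 'd'
Factored: S -> d S', S' -> a | c y


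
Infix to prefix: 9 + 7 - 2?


left-to-right (same/higher precedence on left): tree is (- (+ 9 7) 2)
Prefix: - + 9 7 2


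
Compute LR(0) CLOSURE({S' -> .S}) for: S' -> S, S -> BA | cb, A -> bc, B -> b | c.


Start: S' -> .S
For each item with dot before a nonterminal B, add B -> .γ for every B-production
Closure: [S' -> .S, S -> .BA, S -> .cb, B -> .b, B -> .c]


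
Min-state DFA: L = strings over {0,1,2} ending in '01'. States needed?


Track the longest suffix of input matching a prefix of '01': 3 classes (prefixes of length 0..2)
Minimal DFA: 3 states


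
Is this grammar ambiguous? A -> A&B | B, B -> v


precedence layered via separate nonterminal B: deterministic
Unambiguous


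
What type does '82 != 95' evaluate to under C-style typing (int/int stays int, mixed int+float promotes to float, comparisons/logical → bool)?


Operand types: int != int
Rule: comparison yields bool
Result type: bool


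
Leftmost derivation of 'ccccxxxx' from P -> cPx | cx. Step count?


Derivation: P => cPx => ccPxx => cccPxxx => ccccxxxx
Steps: 4


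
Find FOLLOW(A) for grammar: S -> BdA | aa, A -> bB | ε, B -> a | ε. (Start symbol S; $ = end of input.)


$ ∈ FOLLOW(S). For each A -> αBβ: add FIRST(β)\{ε} to FOLLOW(B); if β nullable, add FOLLOW(A).
FOLLOW(A) = {$}


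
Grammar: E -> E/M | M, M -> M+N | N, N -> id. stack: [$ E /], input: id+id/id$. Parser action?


no handle ('E/' is not any RHS); shift 'id'
Action: shift


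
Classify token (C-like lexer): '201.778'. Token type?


Pattern: digits with a decimal point
Type: FLOAT_LITERAL


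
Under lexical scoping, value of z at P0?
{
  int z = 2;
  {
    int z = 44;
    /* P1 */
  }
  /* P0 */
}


z declared in the same block as P0
z = 2


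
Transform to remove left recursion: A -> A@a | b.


Left-recursive alternatives: A@a; non-recursive: b
Introduce A': A -> bA', A' -> @aA' | ε


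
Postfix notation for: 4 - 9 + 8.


Left to right (same or higher precedence on left)
Postfix: 4 9 - 8 +


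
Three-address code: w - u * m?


Break into single-operator statements:
t1 = u * m
t2 = w - t1


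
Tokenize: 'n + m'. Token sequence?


Scan left to right, longest-match per lexeme
Tokens: ID(n), OP(+), ID(m)


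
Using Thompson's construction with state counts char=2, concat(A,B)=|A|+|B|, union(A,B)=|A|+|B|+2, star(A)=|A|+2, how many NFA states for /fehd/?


Syntax tree has 4 char leaf(s), 0 union(s), 0 star(s)
chars contribute 4×2 = 8; each union adds +2; each star adds +2
Total: 8 + 0 + 0 = 8 states


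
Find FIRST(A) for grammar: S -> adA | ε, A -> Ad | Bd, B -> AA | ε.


Per alternative of A: FIRST(Ad) = {d}; FIRST(Bd) = {d}
FIRST(A) = {d}


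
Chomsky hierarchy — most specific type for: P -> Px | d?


Left-linear: every RHS is a terminal or one nonterminal followed by a terminal
Classification: Type 3 (Regular)


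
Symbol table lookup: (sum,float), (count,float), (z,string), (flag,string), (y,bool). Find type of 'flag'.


Lookup 'flag' → type string


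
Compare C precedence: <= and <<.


'<<' is shift (level 8); '<=' is relational (level 7)
Higher level binds tighter
'<<' has higher precedence than '<='


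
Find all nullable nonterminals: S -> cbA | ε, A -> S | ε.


A nonterminal is nullable iff some alternative derives ε (directly, or every symbol in it is nullable)
Nullable: {A, S}


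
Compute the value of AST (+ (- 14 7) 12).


Evaluate inner: (- 14 7) = 7
Evaluate root: (+ 7 12) = 19
Result: 19


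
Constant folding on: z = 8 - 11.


8 - 11 = -3 at compile time
Optimized: z = -3


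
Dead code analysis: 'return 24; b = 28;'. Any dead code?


statement follows a return and is unreachable
Dead: 'b = 28'


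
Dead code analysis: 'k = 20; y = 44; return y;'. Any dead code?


k is assigned but never read
Dead: 'k = 20'


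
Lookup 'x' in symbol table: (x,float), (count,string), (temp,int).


Lookup 'x' → type float


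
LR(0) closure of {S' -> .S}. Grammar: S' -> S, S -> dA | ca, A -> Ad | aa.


Start: S' -> .S
For each item with dot before a nonterminal B, add B -> .γ for every B-production
Closure: [S' -> .S, S -> .dA, S -> .ca]


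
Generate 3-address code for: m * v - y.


Break into single-operator statements:
t1 = m * v
t2 = t1 - y


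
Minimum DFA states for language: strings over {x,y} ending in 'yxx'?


Track the longest suffix of input matching a prefix of 'yxx': 4 classes (prefixes of length 0..3)
Minimal DFA: 4 states


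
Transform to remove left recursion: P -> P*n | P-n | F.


Left-recursive alternatives: P*n, P-n; non-recursive: F
Introduce P': P -> FP', P' -> *nP' | -nP' | ε


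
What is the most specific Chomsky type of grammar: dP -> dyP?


LHS has context (more than one symbol) and |LHS| ≤ |RHS|
Classification: Type 1 (Context-Sensitive)


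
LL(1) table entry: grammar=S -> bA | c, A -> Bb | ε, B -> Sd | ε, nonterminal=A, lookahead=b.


For [A, b]: 'b' ∈ FIRST(Bb)
Entry: A -> Bb


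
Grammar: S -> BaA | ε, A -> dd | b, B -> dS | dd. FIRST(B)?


Per alternative of B: FIRST(dS) = {d}; FIRST(dd) = {d}
FIRST(B) = {d}


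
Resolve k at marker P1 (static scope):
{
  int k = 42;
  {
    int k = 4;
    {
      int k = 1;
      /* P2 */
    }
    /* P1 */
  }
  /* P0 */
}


k declared in the same block as P1
k = 4


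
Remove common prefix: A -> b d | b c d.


Common prefix: 'b'
Factored: A -> b A', A' -> d | c d


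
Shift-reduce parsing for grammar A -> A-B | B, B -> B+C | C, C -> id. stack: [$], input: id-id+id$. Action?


no handle on stack; shift 'id'
Action: shift


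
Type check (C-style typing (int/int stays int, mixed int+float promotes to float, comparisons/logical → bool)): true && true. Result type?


Operand types: bool && bool
Rule: logical operators take bool operands and yield bool
Result type: bool


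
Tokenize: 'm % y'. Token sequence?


Scan left to right, longest-match per lexeme
Tokens: ID(m), OP(%), ID(y)


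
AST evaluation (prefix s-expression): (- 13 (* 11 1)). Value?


Evaluate inner: (* 11 1) = 11
Evaluate root: (- 13 11) = 2
Result: 2


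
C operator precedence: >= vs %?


'%' is multiplicative (level 10); '>=' is relational (level 7)
Higher level binds tighter
'%' has higher precedence than '>='


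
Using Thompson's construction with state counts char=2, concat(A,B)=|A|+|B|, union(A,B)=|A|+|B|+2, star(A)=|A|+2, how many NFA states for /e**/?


Syntax tree has 1 char leaf(s), 0 union(s), 2 star(s)
chars contribute 1×2 = 2; each union adds +2; each star adds +2
Total: 2 + 0 + 4 = 6 states


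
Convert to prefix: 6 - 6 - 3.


left-to-right (same/higher precedence on left): tree is (- (- 6 6) 3)
Prefix: - - 6 6 3


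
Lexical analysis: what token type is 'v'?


Pattern: letter/underscore followed by alphanumerics, not a keyword
Type: IDENTIFIER


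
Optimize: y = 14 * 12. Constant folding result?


14 * 12 = 168 at compile time
Optimized: y = 168


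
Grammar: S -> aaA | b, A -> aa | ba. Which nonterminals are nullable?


A nonterminal is nullable iff some alternative derives ε (directly, or every symbol in it is nullable)
Nullable: {}


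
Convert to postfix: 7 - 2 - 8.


Left to right (same or higher precedence on left)
Postfix: 7 2 - 8 -


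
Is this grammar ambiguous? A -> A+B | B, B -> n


precedence layered via separate nonterminal B: deterministic
Unambiguous


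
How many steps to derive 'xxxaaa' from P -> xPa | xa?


Derivation: P => xPa => xxPaa => xxxaaa
Steps: 3


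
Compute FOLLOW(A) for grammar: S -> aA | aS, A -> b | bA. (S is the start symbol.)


$ ∈ FOLLOW(S). For each A -> αBβ: add FIRST(β)\{ε} to FOLLOW(B); if β nullable, add FOLLOW(A).
FOLLOW(A) = {$}


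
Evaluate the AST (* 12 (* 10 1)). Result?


Evaluate inner: (* 10 1) = 10
Evaluate root: (* 12 10) = 120
Result: 120


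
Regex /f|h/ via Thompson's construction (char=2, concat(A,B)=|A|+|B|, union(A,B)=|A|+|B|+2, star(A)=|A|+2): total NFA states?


Syntax tree has 2 char leaf(s), 1 union(s), 0 star(s)
chars contribute 2×2 = 4; each union adds +2; each star adds +2
Total: 4 + 2 + 0 = 6 states


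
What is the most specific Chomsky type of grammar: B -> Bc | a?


Left-linear: every RHS is a terminal or one nonterminal followed by a terminal
Classification: Type 3 (Regular)


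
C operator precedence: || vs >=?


'>=' is relational (level 7); '||' is logical OR (level 1)
Higher level binds tighter
'>=' has higher precedence than '||'


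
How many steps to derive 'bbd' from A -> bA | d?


Derivation: A => bA => bbA => bbd
Steps: 3


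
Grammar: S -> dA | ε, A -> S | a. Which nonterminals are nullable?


A nonterminal is nullable iff some alternative derives ε (directly, or every symbol in it is nullable)
Nullable: {A, S}


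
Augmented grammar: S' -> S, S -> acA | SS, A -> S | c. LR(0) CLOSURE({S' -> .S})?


Start: S' -> .S
For each item with dot before a nonterminal B, add B -> .γ for every B-production
Closure: [S' -> .S, S -> .acA, S -> .SS]


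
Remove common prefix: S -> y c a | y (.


Common prefix: 'y'
Factored: S -> y S', S' -> c a | (


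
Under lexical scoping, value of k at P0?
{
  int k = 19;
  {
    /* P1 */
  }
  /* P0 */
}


k declared in the same block as P0
k = 19


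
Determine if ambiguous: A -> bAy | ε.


balanced b^n…y^n: each string has a unique parse
Unambiguous


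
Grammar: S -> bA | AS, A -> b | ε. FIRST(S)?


Per alternative of S: FIRST(bA) = {b}; FIRST(AS) = {b}
FIRST(S) = {b}


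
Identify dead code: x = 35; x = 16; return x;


first assignment to x is overwritten before any read
Dead: 'x = 35'


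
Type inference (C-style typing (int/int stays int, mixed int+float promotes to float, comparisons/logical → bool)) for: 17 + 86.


Operand types: int + int
Rule: mixed int/float promotes to float; int/int stays int
Result type: int


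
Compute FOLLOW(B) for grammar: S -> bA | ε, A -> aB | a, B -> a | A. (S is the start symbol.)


$ ∈ FOLLOW(S). For each A -> αBβ: add FIRST(β)\{ε} to FOLLOW(B); if β nullable, add FOLLOW(A).
FOLLOW(B) = {$}


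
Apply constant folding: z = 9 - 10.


9 - 10 = -1 at compile time
Optimized: z = -1


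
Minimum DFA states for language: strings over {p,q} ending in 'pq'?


Track the longest suffix of input matching a prefix of 'pq': 3 classes (prefixes of length 0..2)
Minimal DFA: 3 states


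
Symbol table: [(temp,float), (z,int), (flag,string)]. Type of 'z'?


Lookup 'z' → type int
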